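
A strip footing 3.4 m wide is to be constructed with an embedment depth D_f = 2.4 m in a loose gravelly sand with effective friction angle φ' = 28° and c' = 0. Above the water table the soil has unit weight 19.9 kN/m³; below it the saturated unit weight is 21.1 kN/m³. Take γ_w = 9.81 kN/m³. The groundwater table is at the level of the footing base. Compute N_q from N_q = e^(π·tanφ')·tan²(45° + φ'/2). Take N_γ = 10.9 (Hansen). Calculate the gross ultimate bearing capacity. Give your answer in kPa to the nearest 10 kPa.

q_ult ≈ 910 kPa

tan28° = 0.5317, so N_q = e^(π×0.5317)·tan²(59°) = 5.314 × 2.77 = 14.72.
Overburden at base level: q = 19.9 × 2.4 = 47.76 kPa.
Below the base the soil is submerged, so the ½γBN_γ term uses γ' = 21.1 − 9.81 = 11.29 kN/m³.
Surcharge term q·N_q = 47.76 × 14.72 = 703.02 kPa; self-weight term 0.5·γ·B·N_γ = 0.5 × 11.29 × 3.4 × 10.9 = 209.2 kPa.
q_ult = 703.02 + 209.2 = 912.23 kPa.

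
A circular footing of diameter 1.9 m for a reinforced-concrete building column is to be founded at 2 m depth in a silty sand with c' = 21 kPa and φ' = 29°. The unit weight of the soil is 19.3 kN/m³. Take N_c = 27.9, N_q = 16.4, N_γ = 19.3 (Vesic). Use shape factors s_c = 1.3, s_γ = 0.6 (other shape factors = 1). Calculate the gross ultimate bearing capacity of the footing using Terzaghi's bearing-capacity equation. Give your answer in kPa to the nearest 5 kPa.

q_ult ≈ 1605 kPa

Overburden at base level: q = 19.3 × 2 = 38.6 kPa.
Cohesion term c·N_c·s_c = 21 × 27.9 × 1.3 = 761.67 kPa; surcharge term q·N_q = 38.6 × 16.4 = 633.04 kPa; self-weight term 0.5·γ·B·N_γ·s_γ = 0.5 × 19.3 × 1.9 × 19.3 × 0.6 = 212.32 kPa.
q_ult = 761.67 + 633.04 + 212.32 = 1607 kPa.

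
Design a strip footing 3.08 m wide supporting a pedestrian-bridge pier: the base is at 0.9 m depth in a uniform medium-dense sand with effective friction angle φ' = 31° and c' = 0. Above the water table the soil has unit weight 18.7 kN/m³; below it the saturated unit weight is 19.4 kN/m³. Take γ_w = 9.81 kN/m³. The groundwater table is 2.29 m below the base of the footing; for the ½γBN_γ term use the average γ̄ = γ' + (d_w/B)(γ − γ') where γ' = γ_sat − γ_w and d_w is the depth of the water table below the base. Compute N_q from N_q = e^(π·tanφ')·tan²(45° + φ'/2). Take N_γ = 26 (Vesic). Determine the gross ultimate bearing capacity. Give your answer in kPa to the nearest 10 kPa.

tan31° = 0.6009, so N_q = e^(π×0.6009)·tan²(60.5°) = 6.604 × 3.124 = 20.63.
Effective surcharge at the founding depth q = γ·D_f = 18.7 × 0.9 = 16.83 kPa.
With d_w = 2.29 m < B, γ̄ = 9.59 + (2.29/3.08) × (18.7 − 9.59) = 16.363 kN/m³.
q_ult = q·N_q + 0.5·γ·B·N_γ
     = 16.83 × 20.631 + 0.5 × 16.363 × 3.08 × 26
     = 347.22 + 655.19 = 1002.4 kPa.

q_ult ≈ 1000 kPa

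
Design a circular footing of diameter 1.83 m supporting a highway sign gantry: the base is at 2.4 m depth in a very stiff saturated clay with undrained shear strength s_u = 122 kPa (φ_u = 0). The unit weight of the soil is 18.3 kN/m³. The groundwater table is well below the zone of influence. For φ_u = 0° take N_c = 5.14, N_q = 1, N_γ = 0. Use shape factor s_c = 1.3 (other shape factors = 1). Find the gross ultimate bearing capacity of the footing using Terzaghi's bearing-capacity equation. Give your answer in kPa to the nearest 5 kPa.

Overburden at base level: q = 18.3 × 2.4 = 43.92 kPa.
Cohesion term c·N_c·s_c = 122 × 5.14 × 1.3 = 815.2 kPa; surcharge term q·N_q = 43.92 × 1 = 43.92 kPa.
q_ult = 815.2 + 43.92 = 859.12 kPa.

q_ult ≈ 860 kPa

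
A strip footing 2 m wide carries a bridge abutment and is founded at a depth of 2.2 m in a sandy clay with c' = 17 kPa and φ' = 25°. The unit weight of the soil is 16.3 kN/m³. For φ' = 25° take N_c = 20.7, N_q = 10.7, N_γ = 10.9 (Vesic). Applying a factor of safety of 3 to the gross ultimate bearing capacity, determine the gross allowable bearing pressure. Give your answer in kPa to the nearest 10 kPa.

Overburden at base level: q = 16.3 × 2.2 = 35.86 kPa.
Cohesion term c·N_c = 17 × 20.7 = 351.9 kPa; surcharge term q·N_q = 35.86 × 10.7 = 383.7 kPa; self-weight term 0.5·γ·B·N_γ = 0.5 × 16.3 × 2 × 10.9 = 177.67 kPa.
q_ult = 351.9 + 383.7 + 177.67 = 913.27 kPa.
q_all = q_ult / FS = 913.27 / 3 = 304.42 kPa.

q_all ≈ 300 kPa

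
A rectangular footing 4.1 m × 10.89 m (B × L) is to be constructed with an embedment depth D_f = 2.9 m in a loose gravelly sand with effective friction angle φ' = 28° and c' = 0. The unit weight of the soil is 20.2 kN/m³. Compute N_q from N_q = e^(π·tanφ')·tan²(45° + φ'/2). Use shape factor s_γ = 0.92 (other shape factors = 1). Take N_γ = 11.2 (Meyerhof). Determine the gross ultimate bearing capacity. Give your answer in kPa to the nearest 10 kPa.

tan28° = 0.5317, so N_q = e^(π×0.5317)·tan²(59°) = 5.314 × 2.77 = 14.72.
Overburden at base level: q = 20.2 × 2.9 = 58.58 kPa.
Surcharge term q·N_q = 58.58 × 14.72 = 862.29 kPa; self-weight term 0.5·γ·B·N_γ·s_γ = 0.5 × 20.2 × 4.1 × 11.2 × 0.92 = 426.69 kPa.
q_ult = 862.29 + 426.69 = 1289 kPa.

q_ult ≈ 1290 kPa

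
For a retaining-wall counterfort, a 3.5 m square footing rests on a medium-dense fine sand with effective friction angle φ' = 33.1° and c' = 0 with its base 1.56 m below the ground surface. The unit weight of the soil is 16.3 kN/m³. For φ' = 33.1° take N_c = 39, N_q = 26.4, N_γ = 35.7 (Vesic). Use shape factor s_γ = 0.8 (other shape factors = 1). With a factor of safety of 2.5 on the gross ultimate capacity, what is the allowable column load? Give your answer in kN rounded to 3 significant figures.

P_all ≈ 7280 kN

q = γ·D_f = 16.3 × 1.56 = 25.428 kPa.
q·N_q = 25.428 × 26.4 = 671.3 kPa
0.5·γ·B·N_γ·s_γ = 0.5 × 16.3 × 3.5 × 35.7 × 0.8 = 814.67 kPa
q_ult = 671.3 + 814.67 = 1486 kPa.
Gross allowable pressure q_all = 1486 / 2.5 = 594.39 kPa.
Footing area = 12.25 m², so allowable column load = 594.39 × 12.25 = 7281.3 kN.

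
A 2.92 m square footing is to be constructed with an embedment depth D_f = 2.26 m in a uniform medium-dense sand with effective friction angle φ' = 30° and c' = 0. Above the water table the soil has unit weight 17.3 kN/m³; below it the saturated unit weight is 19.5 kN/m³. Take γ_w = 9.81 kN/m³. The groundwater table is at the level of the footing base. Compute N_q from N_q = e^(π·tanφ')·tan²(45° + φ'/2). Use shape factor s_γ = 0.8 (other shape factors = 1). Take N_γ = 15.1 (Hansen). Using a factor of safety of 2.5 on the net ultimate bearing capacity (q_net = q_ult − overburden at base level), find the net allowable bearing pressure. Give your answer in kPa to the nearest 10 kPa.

N_q = e^(π·tan30°)·tan²(60°) = 18.4.
q = γ·D_f = 17.3 × 2.26 = 39.098 kPa.
For the ½γBN_γ term take γ' = 19.5 − 9.81 = 9.69 kN/m³ (soil below base is submerged).
q·N_q = 39.098 × 18.401 = 719.45 kPa
0.5·γ·B·N_γ·s_γ = 0.5 × 9.69 × 2.92 × 15.1 × 0.8 = 170.9 kPa
q_ult = 719.45 + 170.9 = 890.35 kPa.
q_net = 890.35 − 39.098 = 851.25 kPa.
q_all(net) = 851.25 / 2.5 = 340.5 kPa.

q_all(net) ≈ 340 kPa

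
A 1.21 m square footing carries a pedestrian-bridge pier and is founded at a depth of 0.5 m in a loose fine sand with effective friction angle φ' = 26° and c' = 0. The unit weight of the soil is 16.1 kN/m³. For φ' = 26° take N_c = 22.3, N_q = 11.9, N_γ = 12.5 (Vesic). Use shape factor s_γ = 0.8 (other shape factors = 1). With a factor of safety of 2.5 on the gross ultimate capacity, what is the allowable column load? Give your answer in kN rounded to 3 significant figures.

Overburden at base level: q = 16.1 × 0.5 = 8.05 kPa.
Surcharge term q·N_q = 8.05 × 11.9 = 95.795 kPa; self-weight term 0.5·γ·B·N_γ·s_γ = 0.5 × 16.1 × 1.21 × 12.5 × 0.8 = 97.405 kPa.
q_ult = 95.795 + 97.405 = 193.2 kPa.
Gross allowable pressure q_all = 193.2 / 2.5 = 77.28 kPa.
Footing area = 1.4641 m², so allowable column load = 77.28 × 1.4641 = 113.15 kN.

P_all ≈ 113 kN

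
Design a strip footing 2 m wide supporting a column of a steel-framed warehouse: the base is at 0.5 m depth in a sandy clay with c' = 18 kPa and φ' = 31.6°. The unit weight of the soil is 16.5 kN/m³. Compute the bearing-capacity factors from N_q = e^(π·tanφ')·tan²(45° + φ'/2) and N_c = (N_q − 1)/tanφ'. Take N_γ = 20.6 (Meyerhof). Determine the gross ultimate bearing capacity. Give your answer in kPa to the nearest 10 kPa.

tan31.6° = 0.6152, so N_q = e^(π×0.6152)·tan²(60.8°) = 6.908 × 3.202 = 22.12.
N_c = (22.12 − 1)/tan31.6° = 34.33.
q = γ·D_f = 16.5 × 0.5 = 8.25 kPa.
c·N_c = 18 × 34.326 = 617.86 kPa
q·N_q = 8.25 × 22.117 = 182.47 kPa
0.5·γ·B·N_γ = 0.5 × 16.5 × 2 × 20.6 = 339.9 kPa
q_ult = 617.86 + 182.47 + 339.9 = 1140.2 kPa.

q_ult ≈ 1140 kPa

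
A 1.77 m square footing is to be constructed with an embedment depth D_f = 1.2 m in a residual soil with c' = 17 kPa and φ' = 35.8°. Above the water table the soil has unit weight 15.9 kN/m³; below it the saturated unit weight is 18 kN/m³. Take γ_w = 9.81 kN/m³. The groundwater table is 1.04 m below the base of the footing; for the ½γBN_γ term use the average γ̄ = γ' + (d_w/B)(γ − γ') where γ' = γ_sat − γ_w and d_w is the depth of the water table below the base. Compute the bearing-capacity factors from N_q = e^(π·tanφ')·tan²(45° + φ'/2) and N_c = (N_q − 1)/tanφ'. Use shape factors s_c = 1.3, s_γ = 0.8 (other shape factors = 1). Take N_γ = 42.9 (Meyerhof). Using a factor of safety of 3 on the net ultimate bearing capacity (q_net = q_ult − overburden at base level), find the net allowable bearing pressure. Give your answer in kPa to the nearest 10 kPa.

N_q = e^(π·tan35.8°)·tan²(62.9°) = 36.81; N_c = (N_q − 1)/tanφ' = 49.65.
q = γ·D_f = 15.9 × 1.2 = 19.08 kPa.
γ' = 8.19 kN/m³; averaging over the depth B below the base, γ̄ = γ' + (d_w/B)(γ − γ') = 12.72 kN/m³.
c·N_c·s_c = 17 × 49.649 × 1.3 = 1097.2 kPa
q·N_q = 19.08 × 36.808 = 702.3 kPa
0.5·γ·B·N_γ·s_γ = 0.5 × 12.72 × 1.77 × 42.9 × 0.8 = 386.35 kPa
q_ult = 1097.2 + 702.3 + 386.35 = 2185.9 kPa.
q_net = 2185.9 − 19.08 = 2166.8 kPa.
q_all(net) = 2166.8 / 3 = 722.27 kPa.

q_all(net) ≈ 720 kPa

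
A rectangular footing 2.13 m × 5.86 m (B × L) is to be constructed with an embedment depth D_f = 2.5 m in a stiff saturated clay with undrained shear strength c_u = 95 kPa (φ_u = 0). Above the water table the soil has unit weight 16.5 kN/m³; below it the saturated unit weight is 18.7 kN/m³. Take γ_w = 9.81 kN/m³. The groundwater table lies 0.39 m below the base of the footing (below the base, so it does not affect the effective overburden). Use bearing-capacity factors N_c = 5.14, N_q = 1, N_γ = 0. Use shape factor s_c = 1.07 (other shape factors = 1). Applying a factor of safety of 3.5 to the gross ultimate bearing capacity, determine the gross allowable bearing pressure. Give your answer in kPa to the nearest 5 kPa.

q_all ≈ 160 kPa

Effective surcharge at the founding depth q = γ·D_f = 16.5 × 2.5 = 41.25 kPa.
q_ult = c·N_c·s_c + q·N_q
     = 95 × 5.14 × 1.07 + 41.25 × 1
     = 522.48 + 41.25 = 563.73 kPa.
q_all = q_ult / FS = 563.73 / 3.5 = 161.07 kPa.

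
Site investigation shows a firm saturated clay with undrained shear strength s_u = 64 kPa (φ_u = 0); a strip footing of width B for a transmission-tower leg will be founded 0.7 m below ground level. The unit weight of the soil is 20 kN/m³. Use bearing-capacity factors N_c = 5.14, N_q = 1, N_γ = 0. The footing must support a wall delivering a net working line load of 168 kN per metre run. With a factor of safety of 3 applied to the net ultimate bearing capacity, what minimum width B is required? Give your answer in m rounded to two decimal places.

B = 1.53 m

q = γ·D_f = 20 × 0.7 = 14 kPa.
c·N_c = 64 × 5.14 = 328.96 kPa
q·N_q = 14 × 1 = 14 kPa
q_ult = 328.96 + 14 = 342.96 kPa.
For φ = 0 the ½γBN_γ term vanishes, so q_ult is independent of B. q_net = 342.96 − 14 = 328.96 kPa; q_all(net) = 328.96/3 = 109.65 kPa.
Required width B = w / q_all(net) = 168 / 109.65 = 1.532 m.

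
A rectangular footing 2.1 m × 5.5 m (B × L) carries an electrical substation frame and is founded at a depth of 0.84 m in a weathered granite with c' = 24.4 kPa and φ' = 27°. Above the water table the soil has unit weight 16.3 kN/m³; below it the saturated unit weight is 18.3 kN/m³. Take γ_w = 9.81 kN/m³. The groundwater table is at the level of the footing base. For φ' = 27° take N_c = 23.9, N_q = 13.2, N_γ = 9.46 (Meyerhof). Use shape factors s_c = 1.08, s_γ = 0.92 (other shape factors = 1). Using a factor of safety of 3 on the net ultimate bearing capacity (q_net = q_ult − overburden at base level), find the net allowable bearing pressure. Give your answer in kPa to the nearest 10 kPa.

q_all(net) ≈ 290 kPa

q = γ·D_f = 16.3 × 0.84 = 13.692 kPa.
For the ½γBN_γ term take γ' = 18.3 − 9.81 = 8.49 kN/m³ (soil below base is submerged).
c·N_c·s_c = 24.4 × 23.9 × 1.08 = 629.81 kPa
q·N_q = 13.692 × 13.2 = 180.73 kPa
0.5·γ·B·N_γ·s_γ = 0.5 × 8.49 × 2.1 × 9.46 × 0.92 = 77.585 kPa
q_ult = 629.81 + 180.73 + 77.585 = 888.13 kPa.
q_net = 888.13 − 13.692 = 874.44 kPa.
q_all(net) = 874.44 / 3 = 291.48 kPa.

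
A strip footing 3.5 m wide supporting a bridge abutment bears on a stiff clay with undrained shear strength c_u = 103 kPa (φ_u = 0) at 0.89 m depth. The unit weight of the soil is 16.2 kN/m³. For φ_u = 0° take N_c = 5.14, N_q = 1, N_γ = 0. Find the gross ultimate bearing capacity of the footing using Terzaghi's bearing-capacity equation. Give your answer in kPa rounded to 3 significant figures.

q_ult ≈ 544 kPa

Overburden at base level: q = 16.2 × 0.89 = 14.418 kPa.
Cohesion term c·N_c = 103 × 5.14 = 529.42 kPa; surcharge term q·N_q = 14.418 × 1 = 14.418 kPa.
q_ult = 529.42 + 14.418 = 543.84 kPa.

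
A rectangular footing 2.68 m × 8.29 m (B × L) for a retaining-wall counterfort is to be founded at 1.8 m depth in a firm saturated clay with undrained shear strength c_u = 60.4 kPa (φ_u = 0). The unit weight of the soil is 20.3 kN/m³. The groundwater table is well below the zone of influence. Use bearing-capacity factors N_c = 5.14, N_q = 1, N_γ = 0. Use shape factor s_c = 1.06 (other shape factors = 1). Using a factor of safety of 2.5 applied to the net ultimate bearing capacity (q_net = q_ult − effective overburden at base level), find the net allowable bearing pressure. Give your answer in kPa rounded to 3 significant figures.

q = γ·D_f = 20.3 × 1.8 = 36.54 kPa.
c·N_c·s_c = 60.4 × 5.14 × 1.06 = 329.08 kPa
q·N_q = 36.54 × 1 = 36.54 kPa
q_ult = 329.08 + 36.54 = 365.62 kPa.
Net ultimate: q_net = 365.62 − 36.54 = 329.08 kPa.
q_all(net) = 329.08 / 2.5 = 131.63 kPa.

q_all(net) ≈ 132 kPa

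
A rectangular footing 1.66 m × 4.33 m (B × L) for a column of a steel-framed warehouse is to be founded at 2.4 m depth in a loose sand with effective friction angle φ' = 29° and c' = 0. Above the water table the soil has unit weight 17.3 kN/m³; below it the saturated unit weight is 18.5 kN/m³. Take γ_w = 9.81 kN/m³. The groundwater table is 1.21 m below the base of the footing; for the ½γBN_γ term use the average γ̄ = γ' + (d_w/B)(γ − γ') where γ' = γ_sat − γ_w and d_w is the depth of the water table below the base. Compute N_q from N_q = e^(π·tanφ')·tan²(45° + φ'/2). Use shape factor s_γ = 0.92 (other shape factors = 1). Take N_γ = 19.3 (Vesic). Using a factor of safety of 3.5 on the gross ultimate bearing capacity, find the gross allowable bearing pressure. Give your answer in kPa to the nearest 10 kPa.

q_all ≈ 260 kPa

N_q = e^(π·tan29°)·tan²(59.5°) = 16.44.
q = γ·D_f = 17.3 × 2.4 = 41.52 kPa.
γ' = 8.69 kN/m³; averaging over the depth B below the base, γ̄ = γ' + (d_w/B)(γ − γ') = 14.966 kN/m³.
q·N_q = 41.52 × 16.443 = 682.73 kPa
0.5·γ·B·N_γ·s_γ = 0.5 × 14.966 × 1.66 × 19.3 × 0.92 = 220.56 kPa
q_ult = 682.73 + 220.56 = 903.29 kPa.
q_all = 903.29 / 3.5 = 258.08 kPa.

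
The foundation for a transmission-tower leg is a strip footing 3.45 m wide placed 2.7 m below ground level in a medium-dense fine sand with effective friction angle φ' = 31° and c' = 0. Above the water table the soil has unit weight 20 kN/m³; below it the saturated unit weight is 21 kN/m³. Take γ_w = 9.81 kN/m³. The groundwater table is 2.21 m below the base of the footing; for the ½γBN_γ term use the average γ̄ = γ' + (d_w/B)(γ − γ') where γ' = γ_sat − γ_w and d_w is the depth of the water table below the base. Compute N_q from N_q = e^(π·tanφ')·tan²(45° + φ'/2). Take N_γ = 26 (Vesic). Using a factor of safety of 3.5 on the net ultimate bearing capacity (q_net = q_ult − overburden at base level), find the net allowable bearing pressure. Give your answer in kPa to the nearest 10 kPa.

q_all(net) ≈ 520 kPa

N_q = e^(π·tan31°)·tan²(60.5°) = 20.63.
Effective surcharge at the founding depth q = γ·D_f = 20 × 2.7 = 54 kPa.
With d_w = 2.21 m < B, γ̄ = 11.19 + (2.21/3.45) × (20 − 11.19) = 16.834 kN/m³.
q_ult = q·N_q + 0.5·γ·B·N_γ
     = 54 × 20.631 + 0.5 × 16.834 × 3.45 × 26
     = 1114.1 + 754.98 = 1869 kPa.
q_net = 1869 − 54 = 1815 kPa.
q_all(net) = 1815 / 3.5 = 518.58 kPa.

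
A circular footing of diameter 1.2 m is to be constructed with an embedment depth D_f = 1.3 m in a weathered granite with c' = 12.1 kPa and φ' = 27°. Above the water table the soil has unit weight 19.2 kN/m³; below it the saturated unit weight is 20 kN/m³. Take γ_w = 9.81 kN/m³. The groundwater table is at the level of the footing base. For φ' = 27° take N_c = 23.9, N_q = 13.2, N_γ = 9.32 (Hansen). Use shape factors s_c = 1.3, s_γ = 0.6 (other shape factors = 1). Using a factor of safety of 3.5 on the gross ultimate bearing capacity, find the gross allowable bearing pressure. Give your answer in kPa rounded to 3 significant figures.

q_all ≈ 211 kPa

Overburden at base level: q = 19.2 × 1.3 = 24.96 kPa.
Below the base the soil is submerged, so the ½γBN_γ term uses γ' = 20 − 9.81 = 10.19 kN/m³.
Cohesion term c·N_c·s_c = 12.1 × 23.9 × 1.3 = 375.95 kPa; surcharge term q·N_q = 24.96 × 13.2 = 329.47 kPa; self-weight term 0.5·γ·B·N_γ·s_γ = 0.5 × 10.19 × 1.2 × 9.32 × 0.6 = 34.189 kPa.
q_ult = 375.95 + 329.47 + 34.189 = 739.61 kPa.
q_all = 739.61 / 3.5 = 211.32 kPa.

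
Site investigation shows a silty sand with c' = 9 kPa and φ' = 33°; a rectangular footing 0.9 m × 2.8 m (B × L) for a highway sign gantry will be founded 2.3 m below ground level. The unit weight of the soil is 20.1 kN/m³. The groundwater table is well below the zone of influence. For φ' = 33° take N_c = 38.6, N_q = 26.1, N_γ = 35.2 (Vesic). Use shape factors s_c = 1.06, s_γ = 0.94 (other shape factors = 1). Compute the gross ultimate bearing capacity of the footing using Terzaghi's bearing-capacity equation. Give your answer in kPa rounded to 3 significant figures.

q_ult ≈ 1870 kPa

Overburden at base level: q = 20.1 × 2.3 = 46.23 kPa.
Cohesion term c·N_c·s_c = 9 × 38.6 × 1.06 = 368.24 kPa; surcharge term q·N_q = 46.23 × 26.1 = 1206.6 kPa; self-weight term 0.5·γ·B·N_γ·s_γ = 0.5 × 20.1 × 0.9 × 35.2 × 0.94 = 299.28 kPa.
q_ult = 368.24 + 1206.6 + 299.28 = 1874.1 kPa.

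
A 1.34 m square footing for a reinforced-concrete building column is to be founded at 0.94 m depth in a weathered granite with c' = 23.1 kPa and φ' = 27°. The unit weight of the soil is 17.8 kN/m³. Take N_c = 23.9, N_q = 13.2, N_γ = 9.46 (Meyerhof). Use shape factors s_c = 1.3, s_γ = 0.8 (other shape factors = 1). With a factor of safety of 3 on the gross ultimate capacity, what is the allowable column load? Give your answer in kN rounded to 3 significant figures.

Overburden at base level: q = 17.8 × 0.94 = 16.732 kPa.
Cohesion term c·N_c·s_c = 23.1 × 23.9 × 1.3 = 717.72 kPa; surcharge term q·N_q = 16.732 × 13.2 = 220.86 kPa; self-weight term 0.5·γ·B·N_γ·s_γ = 0.5 × 17.8 × 1.34 × 9.46 × 0.8 = 90.256 kPa.
q_ult = 717.72 + 220.86 + 90.256 = 1028.8 kPa.
Gross allowable pressure q_all = 1028.8 / 3 = 342.95 kPa.
Footing area = 1.7956 m², so allowable column load = 342.95 × 1.7956 = 615.79 kN.

P_all ≈ 616 kN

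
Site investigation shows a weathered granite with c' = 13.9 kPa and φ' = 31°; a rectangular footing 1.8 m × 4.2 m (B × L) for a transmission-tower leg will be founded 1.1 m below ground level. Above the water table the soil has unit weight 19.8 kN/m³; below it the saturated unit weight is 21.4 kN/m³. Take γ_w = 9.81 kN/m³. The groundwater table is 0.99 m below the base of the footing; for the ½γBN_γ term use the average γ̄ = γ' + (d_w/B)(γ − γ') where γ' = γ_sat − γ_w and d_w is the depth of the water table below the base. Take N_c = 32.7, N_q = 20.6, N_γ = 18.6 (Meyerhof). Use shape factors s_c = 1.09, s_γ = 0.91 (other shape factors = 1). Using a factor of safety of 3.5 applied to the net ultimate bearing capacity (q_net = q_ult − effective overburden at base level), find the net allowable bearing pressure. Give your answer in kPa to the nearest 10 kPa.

q_all(net) ≈ 330 kPa

Effective surcharge at the founding depth q = γ·D_f = 19.8 × 1.1 = 21.78 kPa.
With d_w = 0.99 m < B, γ̄ = 11.59 + (0.99/1.8) × (19.8 − 11.59) = 16.105 kN/m³.
q_ult = c·N_c·s_c + q·N_q + 0.5·γ·B·N_γ·s_γ
     = 13.9 × 32.7 × 1.09 + 21.78 × 20.6 + 0.5 × 16.105 × 1.8 × 18.6 × 0.91
     = 495.44 + 448.67 + 245.34 = 1189.4 kPa.
Net ultimate: q_net = 1189.4 − 21.78 = 1167.7 kPa.
q_all(net) = 1167.7 / 3.5 = 333.62 kPa.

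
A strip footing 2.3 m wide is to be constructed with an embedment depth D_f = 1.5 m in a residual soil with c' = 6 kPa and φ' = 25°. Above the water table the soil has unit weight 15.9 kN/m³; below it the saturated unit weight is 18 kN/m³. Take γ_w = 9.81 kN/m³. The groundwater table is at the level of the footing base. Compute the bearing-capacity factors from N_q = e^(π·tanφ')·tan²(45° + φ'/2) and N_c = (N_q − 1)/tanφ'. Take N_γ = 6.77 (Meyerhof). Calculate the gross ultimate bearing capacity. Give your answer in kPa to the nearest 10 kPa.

q_ult ≈ 440 kPa

tan25° = 0.4663, so N_q = e^(π×0.4663)·tan²(57.5°) = 4.327 × 2.464 = 10.66.
N_c = (10.66 − 1)/tan25° = 20.72.
Effective surcharge at the founding depth q = γ·D_f = 15.9 × 1.5 = 23.85 kPa.
The water table coincides with the base, so in the self-weight term γ → γ' = 8.19 kN/m³.
q_ult = c·N_c + q·N_q + 0.5·γ·B·N_γ
     = 6 × 20.721 + 23.85 × 10.662 + 0.5 × 8.19 × 2.3 × 6.77
     = 124.32 + 254.29 + 63.763 = 442.38 kPa.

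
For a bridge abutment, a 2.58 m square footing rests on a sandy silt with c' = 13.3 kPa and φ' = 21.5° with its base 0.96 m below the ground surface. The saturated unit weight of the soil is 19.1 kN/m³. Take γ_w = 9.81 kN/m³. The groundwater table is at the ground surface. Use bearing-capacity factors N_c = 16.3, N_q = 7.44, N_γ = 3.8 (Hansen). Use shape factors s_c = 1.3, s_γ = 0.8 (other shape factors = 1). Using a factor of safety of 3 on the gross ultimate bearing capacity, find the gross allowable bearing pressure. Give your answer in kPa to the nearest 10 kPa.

q_all ≈ 130 kPa

γ' = 19.1 − 9.81 = 9.29 kN/m³ (submerged throughout). q = 9.29 × 0.96 = 8.9184 kPa; the same γ' applies in the ½γBN_γ term.
c·N_c·s_c = 13.3 × 16.3 × 1.3 = 281.83 kPa
q·N_q = 8.9184 × 7.44 = 66.353 kPa
0.5·γ·B·N_γ·s_γ = 0.5 × 9.29 × 2.58 × 3.8 × 0.8 = 36.432 kPa
q_ult = 281.83 + 66.353 + 36.432 = 384.61 kPa.
q_all = 384.61 / 3 = 128.2 kPa.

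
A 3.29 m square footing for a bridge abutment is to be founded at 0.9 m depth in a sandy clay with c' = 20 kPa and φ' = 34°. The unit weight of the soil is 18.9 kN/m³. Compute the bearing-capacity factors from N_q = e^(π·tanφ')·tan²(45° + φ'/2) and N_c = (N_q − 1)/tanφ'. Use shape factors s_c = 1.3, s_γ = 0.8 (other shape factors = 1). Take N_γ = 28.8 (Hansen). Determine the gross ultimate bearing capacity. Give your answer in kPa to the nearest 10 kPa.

tan34° = 0.6745, so N_q = e^(π×0.6745)·tan²(62°) = 8.323 × 3.537 = 29.44.
N_c = (29.44 − 1)/tan34° = 42.16.
Effective surcharge at the founding depth q = γ·D_f = 18.9 × 0.9 = 17.01 kPa.
q_ult = c·N_c·s_c + q·N_q + 0.5·γ·B·N_γ·s_γ
     = 20 × 42.164 × 1.3 + 17.01 × 29.44 + 0.5 × 18.9 × 3.29 × 28.8 × 0.8
     = 1096.3 + 500.77 + 716.33 = 2313.4 kPa.

q_ult ≈ 2310 kPa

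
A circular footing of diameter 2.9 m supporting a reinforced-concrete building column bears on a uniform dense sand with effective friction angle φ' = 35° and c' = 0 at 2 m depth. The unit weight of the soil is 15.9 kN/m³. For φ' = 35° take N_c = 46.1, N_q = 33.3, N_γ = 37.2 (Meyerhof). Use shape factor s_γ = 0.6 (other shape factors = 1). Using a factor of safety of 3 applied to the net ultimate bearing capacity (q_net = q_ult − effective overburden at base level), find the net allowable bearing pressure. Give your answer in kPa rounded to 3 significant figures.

q = γ·D_f = 15.9 × 2 = 31.8 kPa.
q·N_q = 31.8 × 33.3 = 1058.9 kPa
0.5·γ·B·N_γ·s_γ = 0.5 × 15.9 × 2.9 × 37.2 × 0.6 = 514.59 kPa
q_ult = 1058.9 + 514.59 = 1573.5 kPa.
Net ultimate: q_net = 1573.5 − 31.8 = 1541.7 kPa.
q_all(net) = 1541.7 / 3 = 513.91 kPa.

q_all(net) ≈ 514 kPa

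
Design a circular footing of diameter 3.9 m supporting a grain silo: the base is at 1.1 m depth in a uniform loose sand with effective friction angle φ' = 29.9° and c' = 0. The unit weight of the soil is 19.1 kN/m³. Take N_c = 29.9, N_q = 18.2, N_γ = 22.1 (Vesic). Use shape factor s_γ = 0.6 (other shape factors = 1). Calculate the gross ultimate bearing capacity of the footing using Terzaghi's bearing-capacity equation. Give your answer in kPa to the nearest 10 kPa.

q_ult ≈ 880 kPa

q = γ·D_f = 19.1 × 1.1 = 21.01 kPa.
q·N_q = 21.01 × 18.2 = 382.38 kPa
0.5·γ·B·N_γ·s_γ = 0.5 × 19.1 × 3.9 × 22.1 × 0.6 = 493.87 kPa
q_ult = 382.38 + 493.87 = 876.25 kPa.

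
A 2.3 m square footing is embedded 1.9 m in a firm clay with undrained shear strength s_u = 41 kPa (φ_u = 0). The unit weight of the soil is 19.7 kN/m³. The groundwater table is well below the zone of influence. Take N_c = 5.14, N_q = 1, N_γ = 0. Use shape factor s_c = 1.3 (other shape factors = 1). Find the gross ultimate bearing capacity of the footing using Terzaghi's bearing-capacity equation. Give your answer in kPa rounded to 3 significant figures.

Effective surcharge at the founding depth q = γ·D_f = 19.7 × 1.9 = 37.43 kPa.
q_ult = c·N_c·s_c + q·N_q
     = 41 × 5.14 × 1.3 + 37.43 × 1
     = 273.96 + 37.43 = 311.39 kPa.

q_ult ≈ 311 kPa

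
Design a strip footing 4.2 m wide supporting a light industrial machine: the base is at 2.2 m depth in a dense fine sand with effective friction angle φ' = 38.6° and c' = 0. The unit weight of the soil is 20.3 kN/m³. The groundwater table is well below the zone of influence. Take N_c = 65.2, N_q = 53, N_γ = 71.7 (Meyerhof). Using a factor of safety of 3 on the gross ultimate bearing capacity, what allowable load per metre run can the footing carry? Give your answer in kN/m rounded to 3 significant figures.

q = γ·D_f = 20.3 × 2.2 = 44.66 kPa.
q·N_q = 44.66 × 53 = 2367 kPa
0.5·γ·B·N_γ = 0.5 × 20.3 × 4.2 × 71.7 = 3056.6 kPa
q_ult = 2367 + 3056.6 = 5423.6 kPa.
Gross allowable pressure q_all = 5423.6 / 3 = 1807.9 kPa.
Allowable wall load = q_all × B = 1807.9 × 4.2 = 7593 kN per metre run.

≈ 7590 kN/m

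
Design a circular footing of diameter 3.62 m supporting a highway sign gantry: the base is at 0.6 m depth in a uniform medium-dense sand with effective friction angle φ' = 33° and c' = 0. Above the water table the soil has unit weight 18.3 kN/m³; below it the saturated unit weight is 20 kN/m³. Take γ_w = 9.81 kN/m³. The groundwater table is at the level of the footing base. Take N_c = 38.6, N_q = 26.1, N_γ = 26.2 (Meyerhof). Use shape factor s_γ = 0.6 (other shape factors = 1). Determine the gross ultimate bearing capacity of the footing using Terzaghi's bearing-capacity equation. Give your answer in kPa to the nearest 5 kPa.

q_ult ≈ 575 kPa

Effective surcharge at the founding depth q = γ·D_f = 18.3 × 0.6 = 10.98 kPa.
The water table coincides with the base, so in the self-weight term γ → γ' = 10.19 kN/m³.
q_ult = q·N_q + 0.5·γ·B·N_γ·s_γ
     = 10.98 × 26.1 + 0.5 × 10.19 × 3.62 × 26.2 × 0.6
     = 286.58 + 289.94 = 576.52 kPa.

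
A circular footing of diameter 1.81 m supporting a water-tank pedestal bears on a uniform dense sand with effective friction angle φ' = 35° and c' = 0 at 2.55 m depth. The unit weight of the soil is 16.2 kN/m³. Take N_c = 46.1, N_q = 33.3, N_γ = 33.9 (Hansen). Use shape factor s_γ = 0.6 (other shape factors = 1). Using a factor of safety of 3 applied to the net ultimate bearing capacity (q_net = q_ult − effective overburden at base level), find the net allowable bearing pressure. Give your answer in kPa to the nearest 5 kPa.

q_all(net) ≈ 545 kPa

Overburden at base level: q = 16.2 × 2.55 = 41.31 kPa.
Surcharge term q·N_q = 41.31 × 33.3 = 1375.6 kPa; self-weight term 0.5·γ·B·N_γ·s_γ = 0.5 × 16.2 × 1.81 × 33.9 × 0.6 = 298.2 kPa.
q_ult = 1375.6 + 298.2 = 1673.8 kPa.
Net ultimate: q_net = 1673.8 − 41.31 = 1632.5 kPa.
q_all(net) = 1632.5 / 3 = 544.17 kPa.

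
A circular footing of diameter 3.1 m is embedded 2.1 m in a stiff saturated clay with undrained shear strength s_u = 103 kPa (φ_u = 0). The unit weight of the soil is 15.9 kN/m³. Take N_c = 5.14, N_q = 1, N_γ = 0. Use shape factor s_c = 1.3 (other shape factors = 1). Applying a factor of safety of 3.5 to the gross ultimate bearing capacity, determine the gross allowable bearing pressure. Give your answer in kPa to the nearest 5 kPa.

q_all ≈ 205 kPa

q = γ·D_f = 15.9 × 2.1 = 33.39 kPa.
c·N_c·s_c = 103 × 5.14 × 1.3 = 688.25 kPa
q·N_q = 33.39 × 1 = 33.39 kPa
q_ult = 688.25 + 33.39 = 721.64 kPa.
q_all = q_ult / FS = 721.64 / 3.5 = 206.18 kPa.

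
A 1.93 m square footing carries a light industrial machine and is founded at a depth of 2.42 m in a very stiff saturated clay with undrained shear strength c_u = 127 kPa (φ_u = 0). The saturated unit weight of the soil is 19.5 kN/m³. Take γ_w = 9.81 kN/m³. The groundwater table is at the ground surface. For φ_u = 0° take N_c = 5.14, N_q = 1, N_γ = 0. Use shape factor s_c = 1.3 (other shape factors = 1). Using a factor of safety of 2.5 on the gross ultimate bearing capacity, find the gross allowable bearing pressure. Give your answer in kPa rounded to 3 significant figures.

q_all ≈ 349 kPa

With the water table at the surface the whole profile is submerged: γ' = 19.5 − 9.81 = 9.69 kN/m³, so q = γ'·D_f = 23.45 kPa.
q_ult = c·N_c·s_c + q·N_q
     = 127 × 5.14 × 1.3 + 23.45 × 1
     = 848.61 + 23.45 = 872.06 kPa.
q_all = 872.06 / 2.5 = 348.83 kPa.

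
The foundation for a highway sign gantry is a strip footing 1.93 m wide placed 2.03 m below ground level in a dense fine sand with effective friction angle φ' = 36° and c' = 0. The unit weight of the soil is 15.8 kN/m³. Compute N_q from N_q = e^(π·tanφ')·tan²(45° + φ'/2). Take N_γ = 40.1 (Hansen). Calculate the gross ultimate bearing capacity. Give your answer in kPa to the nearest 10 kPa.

q_ult ≈ 1820 kPa

tan36° = 0.7265, so N_q = e^(π×0.7265)·tan²(63°) = 9.801 × 3.852 = 37.75.
Overburden at base level: q = 15.8 × 2.03 = 32.074 kPa.
Surcharge term q·N_q = 32.074 × 37.752 = 1210.9 kPa; self-weight term 0.5·γ·B·N_γ = 0.5 × 15.8 × 1.93 × 40.1 = 611.4 kPa.
q_ult = 1210.9 + 611.4 = 1822.3 kPa.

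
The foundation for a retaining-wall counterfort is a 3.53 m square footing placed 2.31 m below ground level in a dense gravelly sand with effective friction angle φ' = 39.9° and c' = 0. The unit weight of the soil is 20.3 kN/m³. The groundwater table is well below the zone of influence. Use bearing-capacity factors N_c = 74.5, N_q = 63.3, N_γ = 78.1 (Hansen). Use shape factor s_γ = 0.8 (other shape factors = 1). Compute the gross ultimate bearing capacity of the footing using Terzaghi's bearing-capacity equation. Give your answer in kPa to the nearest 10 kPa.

q_ult ≈ 5210 kPa

Effective surcharge at the founding depth q = γ·D_f = 20.3 × 2.31 = 46.893 kPa.
q_ult = q·N_q + 0.5·γ·B·N_γ·s_γ
     = 46.893 × 63.3 + 0.5 × 20.3 × 3.53 × 78.1 × 0.8
     = 2968.3 + 2238.6 = 5207 kPa.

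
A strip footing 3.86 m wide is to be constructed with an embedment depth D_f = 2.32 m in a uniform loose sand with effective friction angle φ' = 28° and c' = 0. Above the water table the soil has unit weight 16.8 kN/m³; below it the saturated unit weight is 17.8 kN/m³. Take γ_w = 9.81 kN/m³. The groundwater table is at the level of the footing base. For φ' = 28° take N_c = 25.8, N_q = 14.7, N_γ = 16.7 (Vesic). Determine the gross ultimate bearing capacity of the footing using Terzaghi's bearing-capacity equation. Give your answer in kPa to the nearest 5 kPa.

q_ult ≈ 830 kPa

Effective surcharge at the founding depth q = γ·D_f = 16.8 × 2.32 = 38.976 kPa.
The water table coincides with the base, so in the self-weight term γ → γ' = 7.99 kN/m³.
q_ult = q·N_q + 0.5·γ·B·N_γ
     = 38.976 × 14.7 + 0.5 × 7.99 × 3.86 × 16.7
     = 572.95 + 257.53 = 830.47 kPa.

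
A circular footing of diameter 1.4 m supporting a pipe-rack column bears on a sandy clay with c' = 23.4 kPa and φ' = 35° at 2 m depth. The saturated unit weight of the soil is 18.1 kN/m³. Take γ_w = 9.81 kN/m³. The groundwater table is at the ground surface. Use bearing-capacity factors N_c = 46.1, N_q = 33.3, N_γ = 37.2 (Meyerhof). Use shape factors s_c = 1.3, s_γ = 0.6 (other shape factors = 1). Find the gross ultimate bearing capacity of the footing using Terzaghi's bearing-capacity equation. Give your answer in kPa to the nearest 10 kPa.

Water table at ground surface, so effective unit weight γ' = 18.1 − 9.81 = 8.29 kN/m³ is used throughout; overburden q = 8.29 × 2 = 16.58 kPa; the same γ' applies in the ½γBN_γ term.
Cohesion term c·N_c·s_c = 23.4 × 46.1 × 1.3 = 1402.4 kPa; surcharge term q·N_q = 16.58 × 33.3 = 552.11 kPa; self-weight term 0.5·γ·B·N_γ·s_γ = 0.5 × 8.29 × 1.4 × 37.2 × 0.6 = 129.52 kPa.
q_ult = 1402.4 + 552.11 + 129.52 = 2084 kPa.

q_ult ≈ 2080 kPa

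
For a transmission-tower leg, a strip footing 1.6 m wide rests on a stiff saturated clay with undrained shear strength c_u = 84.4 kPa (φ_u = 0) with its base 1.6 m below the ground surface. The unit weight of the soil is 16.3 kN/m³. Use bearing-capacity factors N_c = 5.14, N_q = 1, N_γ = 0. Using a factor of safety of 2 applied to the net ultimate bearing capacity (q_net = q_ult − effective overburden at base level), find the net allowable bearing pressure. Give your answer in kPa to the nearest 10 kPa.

q_all(net) ≈ 220 kPa

Overburden at base level: q = 16.3 × 1.6 = 26.08 kPa.
Cohesion term c·N_c = 84.4 × 5.14 = 433.82 kPa; surcharge term q·N_q = 26.08 × 1 = 26.08 kPa.
q_ult = 433.82 + 26.08 = 459.9 kPa.
Net ultimate: q_net = 459.9 − 26.08 = 433.82 kPa.
q_all(net) = 433.82 / 2 = 216.91 kPa.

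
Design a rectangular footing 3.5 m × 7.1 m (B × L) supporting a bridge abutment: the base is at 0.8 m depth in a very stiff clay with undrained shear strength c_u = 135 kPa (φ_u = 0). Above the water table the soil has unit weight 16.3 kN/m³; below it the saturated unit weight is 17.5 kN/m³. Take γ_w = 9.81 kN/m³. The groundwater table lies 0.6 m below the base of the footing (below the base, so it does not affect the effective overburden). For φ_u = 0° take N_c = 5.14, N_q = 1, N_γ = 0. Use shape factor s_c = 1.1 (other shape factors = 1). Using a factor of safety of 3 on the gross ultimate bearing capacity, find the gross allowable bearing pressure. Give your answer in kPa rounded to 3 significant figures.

Overburden at base level: q = 16.3 × 0.8 = 13.04 kPa.
Cohesion term c·N_c·s_c = 135 × 5.14 × 1.1 = 763.29 kPa; surcharge term q·N_q = 13.04 × 1 = 13.04 kPa.
q_ult = 763.29 + 13.04 = 776.33 kPa.
q_all = 776.33 / 3 = 258.78 kPa.

q_all ≈ 259 kPa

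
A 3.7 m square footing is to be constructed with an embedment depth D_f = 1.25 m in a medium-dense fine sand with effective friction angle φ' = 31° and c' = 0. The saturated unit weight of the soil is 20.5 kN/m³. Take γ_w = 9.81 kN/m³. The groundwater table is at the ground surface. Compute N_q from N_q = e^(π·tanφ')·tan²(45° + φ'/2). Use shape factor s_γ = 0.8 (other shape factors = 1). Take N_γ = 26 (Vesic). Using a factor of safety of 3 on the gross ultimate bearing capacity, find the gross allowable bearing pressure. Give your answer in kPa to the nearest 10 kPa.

N_q = e^(π·tan31°)·tan²(60.5°) = 20.63.
γ' = 20.5 − 9.81 = 10.69 kN/m³ (submerged throughout). q = 10.69 × 1.25 = 13.362 kPa; the same γ' applies in the ½γBN_γ term.
q·N_q = 13.362 × 20.631 = 275.68 kPa
0.5·γ·B·N_γ·s_γ = 0.5 × 10.69 × 3.7 × 26 × 0.8 = 411.35 kPa
q_ult = 275.68 + 411.35 = 687.03 kPa.
q_all = 687.03 / 3 = 229.01 kPa.

q_all ≈ 230 kPa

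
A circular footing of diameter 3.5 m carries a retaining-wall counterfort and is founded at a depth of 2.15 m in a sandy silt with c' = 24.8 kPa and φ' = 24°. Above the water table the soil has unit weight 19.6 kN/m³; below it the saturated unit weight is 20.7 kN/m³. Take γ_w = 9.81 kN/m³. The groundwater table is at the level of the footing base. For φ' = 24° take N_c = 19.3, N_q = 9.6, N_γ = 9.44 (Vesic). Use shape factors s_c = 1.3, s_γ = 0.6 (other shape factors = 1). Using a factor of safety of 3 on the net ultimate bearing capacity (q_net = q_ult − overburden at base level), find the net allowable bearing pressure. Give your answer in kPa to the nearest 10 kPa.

q_all(net) ≈ 360 kPa

Overburden at base level: q = 19.6 × 2.15 = 42.14 kPa.
Below the base the soil is submerged, so the ½γBN_γ term uses γ' = 20.7 − 9.81 = 10.89 kN/m³.
Cohesion term c·N_c·s_c = 24.8 × 19.3 × 1.3 = 622.23 kPa; surcharge term q·N_q = 42.14 × 9.6 = 404.54 kPa; self-weight term 0.5·γ·B·N_γ·s_γ = 0.5 × 10.89 × 3.5 × 9.44 × 0.6 = 107.94 kPa.
q_ult = 622.23 + 404.54 + 107.94 = 1134.7 kPa.
q_net = 1134.7 − 42.14 = 1092.6 kPa.
q_all(net) = 1092.6 / 3 = 364.19 kPa.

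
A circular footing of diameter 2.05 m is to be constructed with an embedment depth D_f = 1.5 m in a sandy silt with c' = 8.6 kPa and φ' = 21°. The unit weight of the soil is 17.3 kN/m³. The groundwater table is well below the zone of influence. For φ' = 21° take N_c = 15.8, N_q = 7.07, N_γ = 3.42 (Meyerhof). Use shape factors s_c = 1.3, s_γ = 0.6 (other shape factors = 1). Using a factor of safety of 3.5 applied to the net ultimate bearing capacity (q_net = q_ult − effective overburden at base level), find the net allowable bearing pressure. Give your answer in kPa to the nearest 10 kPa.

q_all(net) ≈ 110 kPa

Effective surcharge at the founding depth q = γ·D_f = 17.3 × 1.5 = 25.95 kPa.
q_ult = c·N_c·s_c + q·N_q + 0.5·γ·B·N_γ·s_γ
     = 8.6 × 15.8 × 1.3 + 25.95 × 7.07 + 0.5 × 17.3 × 2.05 × 3.42 × 0.6
     = 176.64 + 183.47 + 36.387 = 396.5 kPa.
Net ultimate: q_net = 396.5 − 25.95 = 370.55 kPa.
q_all(net) = 370.55 / 3.5 = 105.87 kPa.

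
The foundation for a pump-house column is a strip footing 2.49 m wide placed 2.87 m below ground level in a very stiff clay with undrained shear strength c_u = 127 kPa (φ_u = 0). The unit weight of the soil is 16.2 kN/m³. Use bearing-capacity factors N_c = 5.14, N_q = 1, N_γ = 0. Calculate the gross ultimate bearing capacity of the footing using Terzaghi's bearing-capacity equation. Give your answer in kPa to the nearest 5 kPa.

Effective surcharge at the founding depth q = γ·D_f = 16.2 × 2.87 = 46.494 kPa.
q_ult = c·N_c + q·N_q
     = 127 × 5.14 + 46.494 × 1
     = 652.78 + 46.494 = 699.27 kPa.

q_ult ≈ 700 kPa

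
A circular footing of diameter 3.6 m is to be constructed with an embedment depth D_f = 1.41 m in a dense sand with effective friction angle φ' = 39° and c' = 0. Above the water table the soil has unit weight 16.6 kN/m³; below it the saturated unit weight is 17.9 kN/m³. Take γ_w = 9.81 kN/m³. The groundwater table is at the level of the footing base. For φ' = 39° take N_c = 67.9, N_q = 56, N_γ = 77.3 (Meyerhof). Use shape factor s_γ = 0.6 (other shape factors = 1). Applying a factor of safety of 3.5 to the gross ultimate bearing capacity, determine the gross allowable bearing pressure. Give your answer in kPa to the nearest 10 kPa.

Overburden at base level: q = 16.6 × 1.41 = 23.406 kPa.
Below the base the soil is submerged, so the ½γBN_γ term uses γ' = 17.9 − 9.81 = 8.09 kN/m³.
Surcharge term q·N_q = 23.406 × 56 = 1310.7 kPa; self-weight term 0.5·γ·B·N_γ·s_γ = 0.5 × 8.09 × 3.6 × 77.3 × 0.6 = 675.39 kPa.
q_ult = 1310.7 + 675.39 = 1986.1 kPa.
q_all = q_ult / FS = 1986.1 / 3.5 = 567.46 kPa.

q_all ≈ 570 kPa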